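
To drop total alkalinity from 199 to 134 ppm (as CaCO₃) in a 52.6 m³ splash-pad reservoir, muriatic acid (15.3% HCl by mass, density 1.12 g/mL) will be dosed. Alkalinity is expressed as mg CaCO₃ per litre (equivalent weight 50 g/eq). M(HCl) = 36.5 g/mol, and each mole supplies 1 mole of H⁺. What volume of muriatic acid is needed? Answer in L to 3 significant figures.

14.6 L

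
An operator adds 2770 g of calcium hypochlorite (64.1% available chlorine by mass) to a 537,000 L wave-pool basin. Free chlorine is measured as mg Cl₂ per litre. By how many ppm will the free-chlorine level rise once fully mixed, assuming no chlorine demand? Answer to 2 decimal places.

Available chlorine delivered: 2770 g × 0.641 = 1776 g as Cl₂.
Concentration rise: 1776 g / 537,000 L = 3.306 mg/L = 3.31 ppm.

3.31 ppm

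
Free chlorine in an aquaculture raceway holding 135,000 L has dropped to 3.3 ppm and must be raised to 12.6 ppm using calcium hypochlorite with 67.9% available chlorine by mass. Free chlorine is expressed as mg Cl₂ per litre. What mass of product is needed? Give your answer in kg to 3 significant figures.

Chlorine deficit: 12.6 − 3.3 = 9.3 ppm = 9.3 mg/L as Cl₂.
Cl₂ equivalent needed: 9.3 mg/L × 135,000 L = 1,256,000 mg = 1256 g.
Product at 67.9% available chlorine: 1256 / 0.679 = 1849 g.

1.85 kg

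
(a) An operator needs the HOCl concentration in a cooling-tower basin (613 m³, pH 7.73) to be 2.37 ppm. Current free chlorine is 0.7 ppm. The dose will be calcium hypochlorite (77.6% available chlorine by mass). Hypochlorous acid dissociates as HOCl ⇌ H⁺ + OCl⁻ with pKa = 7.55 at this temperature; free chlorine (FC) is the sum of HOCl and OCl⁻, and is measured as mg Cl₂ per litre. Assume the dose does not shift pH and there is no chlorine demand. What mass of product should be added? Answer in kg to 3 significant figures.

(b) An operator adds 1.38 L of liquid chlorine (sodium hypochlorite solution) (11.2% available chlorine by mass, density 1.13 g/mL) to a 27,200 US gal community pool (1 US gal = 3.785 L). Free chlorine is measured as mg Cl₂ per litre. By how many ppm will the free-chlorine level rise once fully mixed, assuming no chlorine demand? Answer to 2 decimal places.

(a) Volume: 613 m³ = 613,000 L.
(a) [OCl⁻]/[HOCl] = 10^(pH − pKa) = 10^(7.73 − 7.55) = 1.514; fraction as HOCl = 1/(1 + 1.514) = 0.3978.
(a) Free chlorine required for 2.37 ppm HOCl: 2.37 / 0.3978 = 5.957 ppm.
(a) FC to add: 5.957 − 0.7 = 5.257 mg/L as Cl₂.
(a) Cl₂ equivalent: 5.257 mg/L × 613,000 L = 3223 g.
(a) Product at 77.6% available Cl: 3223 / 0.776 = 4153 g.

(b) Volume: 27,200 US gal × 3.785 L/gal = 102,952 L.
(b) Mass of solution: 1.38 L × 1000 mL/L × 1.13 g/mL = 1559 g.
(b) Available chlorine delivered: 1559 g × 0.112 = 174.7 g as Cl₂.
(b) Concentration rise: 174.7 g / 102,952 L = 1.696 mg/L = 1.70 ppm.

(a) 4.15 kg; (b) 1.70 ppm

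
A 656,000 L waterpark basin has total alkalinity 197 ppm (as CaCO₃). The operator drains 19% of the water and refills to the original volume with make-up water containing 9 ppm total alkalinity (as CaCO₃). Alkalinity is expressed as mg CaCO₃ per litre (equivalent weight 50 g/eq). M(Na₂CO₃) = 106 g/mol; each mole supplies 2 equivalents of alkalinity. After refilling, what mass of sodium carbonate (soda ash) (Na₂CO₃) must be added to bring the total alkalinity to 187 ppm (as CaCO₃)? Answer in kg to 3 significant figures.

After draining 19% and refilling: 197 × 0.81 + 9 × 0.19 = 161.28 ppm.
Deficit to target: 187 − 161.28 = 25.72 mg/L.
As CaCO₃: 25.72 mg/L × 656,000 L = 16,870 g; ÷ 50 g/eq ÷ 2 = 168.7 mol Na₂CO₃.
Mass: 168.7 × 106 = 17,880 g.

17.9 kg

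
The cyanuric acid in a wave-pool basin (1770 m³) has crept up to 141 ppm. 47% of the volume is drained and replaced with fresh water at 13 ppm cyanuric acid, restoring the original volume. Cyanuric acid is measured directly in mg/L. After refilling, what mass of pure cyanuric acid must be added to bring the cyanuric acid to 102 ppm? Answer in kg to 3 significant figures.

37.5 kg

Volume: 1770 m³ = 1,770,000 L.
After draining 47% and refilling: 141 × 0.53 + 13 × 0.47 = 80.84 ppm.
Deficit to target: 102 − 80.84 = 21.16 mg/L.
Mass: 21.16 mg/L × 1,770,000 L = 37,450 g cyanuric acid.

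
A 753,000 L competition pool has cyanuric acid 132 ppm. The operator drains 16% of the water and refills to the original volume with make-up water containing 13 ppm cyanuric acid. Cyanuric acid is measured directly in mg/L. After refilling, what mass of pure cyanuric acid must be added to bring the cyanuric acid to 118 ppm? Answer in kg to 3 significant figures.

After draining 16% and refilling: 132 × 0.84 + 13 × 0.16 = 112.96 ppm.
Deficit to target: 118 − 112.96 = 5.04 mg/L.
Mass: 5.04 mg/L × 753,000 L = 3795 g cyanuric acid.

3.80 kg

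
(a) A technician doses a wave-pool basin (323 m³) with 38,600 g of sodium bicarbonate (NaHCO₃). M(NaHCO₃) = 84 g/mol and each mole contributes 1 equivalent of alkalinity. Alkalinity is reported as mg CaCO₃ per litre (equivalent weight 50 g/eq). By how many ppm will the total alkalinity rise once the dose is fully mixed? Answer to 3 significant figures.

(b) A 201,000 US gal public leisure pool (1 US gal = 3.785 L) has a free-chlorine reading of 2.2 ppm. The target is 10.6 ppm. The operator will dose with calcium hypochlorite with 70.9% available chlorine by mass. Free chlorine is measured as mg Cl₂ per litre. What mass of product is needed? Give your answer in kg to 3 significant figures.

(a) 71.1 ppm; (b) 9.01 kg

(a) Volume: 323 m³ = 323,000 L.
(a) Moles of NaHCO₃: 38,600 g ÷ 84 g/mol = 459.5 mol → 459.5 eq of alkalinity.
(a) As CaCO₃: 459.5 eq × 50 g/eq = 22,980 g.
(a) Rise: 22,980 g / 323,000 L × 1000 = 71.13 mg/L.

(b) Volume: 201,000 US gal × 3.785 L/gal = 760,785 L.
(b) Chlorine deficit: 10.6 − 2.2 = 8.4 ppm = 8.4 mg/L as Cl₂.
(b) Cl₂ equivalent needed: 8.4 mg/L × 760,785 L = 6,391,000 mg = 6391 g.
(b) Product at 70.9% available chlorine: 6391 / 0.709 = 9014 g.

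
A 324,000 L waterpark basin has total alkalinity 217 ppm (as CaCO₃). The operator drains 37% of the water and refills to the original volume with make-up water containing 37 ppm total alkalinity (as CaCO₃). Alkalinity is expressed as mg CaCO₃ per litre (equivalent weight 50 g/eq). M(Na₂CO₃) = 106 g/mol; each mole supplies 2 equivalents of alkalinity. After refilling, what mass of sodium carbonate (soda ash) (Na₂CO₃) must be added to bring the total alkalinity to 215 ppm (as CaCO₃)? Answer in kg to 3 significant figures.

22.2 kg

After draining 37% and refilling: 217 × 0.63 + 37 × 0.37 = 150.4 ppm.
Deficit to target: 215 − 150.4 = 64.6 mg/L.
As CaCO₃: 64.6 mg/L × 324,000 L = 20,930 g; ÷ 50 g/eq ÷ 2 = 209.3 mol Na₂CO₃.
Mass: 209.3 × 106 = 22,190 g.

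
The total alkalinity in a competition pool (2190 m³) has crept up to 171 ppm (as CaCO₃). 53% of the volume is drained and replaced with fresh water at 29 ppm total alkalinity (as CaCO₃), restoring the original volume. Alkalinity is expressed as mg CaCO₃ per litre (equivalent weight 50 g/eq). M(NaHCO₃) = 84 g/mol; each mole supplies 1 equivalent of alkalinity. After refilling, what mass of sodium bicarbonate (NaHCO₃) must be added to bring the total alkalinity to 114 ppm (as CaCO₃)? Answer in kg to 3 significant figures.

67.2 kg

Volume: 2190 m³ = 2,190,000 L.
After draining 53% and refilling: 171 × 0.47 + 29 × 0.53 = 95.74 ppm.
Deficit to target: 114 − 95.74 = 18.26 mg/L.
As CaCO₃: 18.26 mg/L × 2,190,000 L = 39,990 g; ÷ 50 g/eq ÷ 1 = 799.8 mol NaHCO₃.
Mass: 799.8 × 84 = 67,180 g.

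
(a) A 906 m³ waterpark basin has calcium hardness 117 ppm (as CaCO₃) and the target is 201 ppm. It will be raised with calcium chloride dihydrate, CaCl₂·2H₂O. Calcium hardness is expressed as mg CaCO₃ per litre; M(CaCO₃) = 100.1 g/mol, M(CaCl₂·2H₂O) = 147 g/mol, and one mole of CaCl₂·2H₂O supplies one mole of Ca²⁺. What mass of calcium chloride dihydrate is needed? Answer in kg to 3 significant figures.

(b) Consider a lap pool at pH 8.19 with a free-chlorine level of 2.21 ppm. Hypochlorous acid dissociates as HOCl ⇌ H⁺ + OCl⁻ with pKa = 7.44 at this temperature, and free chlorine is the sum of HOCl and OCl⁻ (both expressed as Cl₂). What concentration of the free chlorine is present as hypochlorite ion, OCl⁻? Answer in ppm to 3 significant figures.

(a) 112 kg; (b) 1.88 ppm

(a) Volume: 906 m³ = 906,000 L.
(a) Hardness to add: (201 − 117) = 84 mg/L as CaCO₃ × 906,000 L = 76,100 g as CaCO₃.
(a) Moles of Ca²⁺ (1 mol Ca²⁺ ≡ 1 mol CaCO₃): 76,100 / 100.1 g/mol = 760.3 mol.
(a) Mass of CaCl₂·2H₂O: 760.3 × 147 = 111,800 g.

(b) [OCl⁻]/[HOCl] = 10^(pH − pKa) = 10^(8.19 − 7.44) = 10^0.75 = 5.623.
(b) Fraction as HOCl = 1 / (1 + 5.623) = 0.151.
(b) OCl⁻ = (1 − 0.151) × 2.21 ppm = 1.876 ppm.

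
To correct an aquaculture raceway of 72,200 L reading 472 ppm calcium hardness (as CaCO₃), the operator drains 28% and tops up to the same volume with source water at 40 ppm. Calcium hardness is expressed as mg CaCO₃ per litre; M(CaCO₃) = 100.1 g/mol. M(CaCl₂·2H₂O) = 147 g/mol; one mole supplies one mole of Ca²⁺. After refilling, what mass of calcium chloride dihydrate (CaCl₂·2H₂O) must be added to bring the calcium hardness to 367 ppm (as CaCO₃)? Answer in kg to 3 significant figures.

1.69 kg

After draining 28% and refilling: 472 × 0.72 + 40 × 0.28 = 351.04 ppm.
Deficit to target: 367 − 351.04 = 15.96 mg/L.
As CaCO₃: 15.96 mg/L × 72,200 L = 1152 g; ÷ 100.1 = 11.51 mol Ca²⁺.
Mass: 11.51 × 147 = 1692 g.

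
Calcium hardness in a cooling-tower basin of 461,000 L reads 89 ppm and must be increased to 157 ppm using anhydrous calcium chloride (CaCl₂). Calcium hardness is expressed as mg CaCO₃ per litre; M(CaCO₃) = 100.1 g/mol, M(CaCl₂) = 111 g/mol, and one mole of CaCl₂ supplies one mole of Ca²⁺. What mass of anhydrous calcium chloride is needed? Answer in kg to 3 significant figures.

34.8 kg

Hardness to add: (157 − 89) = 68 mg/L as CaCO₃ × 461,000 L = 31,350 g as CaCO₃.
Moles of Ca²⁺ (1 mol Ca²⁺ ≡ 1 mol CaCO₃): 31,350 / 100.1 g/mol = 313.2 mol.
Mass of CaCl₂: 313.2 × 111 = 34,760 g.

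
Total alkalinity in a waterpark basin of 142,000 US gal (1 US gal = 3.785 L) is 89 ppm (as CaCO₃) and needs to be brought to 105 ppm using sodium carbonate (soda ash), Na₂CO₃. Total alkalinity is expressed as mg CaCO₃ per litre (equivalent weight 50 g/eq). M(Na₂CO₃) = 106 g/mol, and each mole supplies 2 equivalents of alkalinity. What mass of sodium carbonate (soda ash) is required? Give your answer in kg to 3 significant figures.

9.12 kg

Volume: 142,000 US gal × 3.785 L/gal = 537,470 L.
Alkalinity to add: (105 − 89) = 16 mg/L as CaCO₃ × 537,470 L = 8600 g as CaCO₃.
Equivalents: 8600 g ÷ 50 g/eq = 172 eq.
Each mole of Na₂CO₃ supplies 2 eq, so 172 / 2 = 86 mol.
Mass: 86 mol × 106 g/mol = 9115 g.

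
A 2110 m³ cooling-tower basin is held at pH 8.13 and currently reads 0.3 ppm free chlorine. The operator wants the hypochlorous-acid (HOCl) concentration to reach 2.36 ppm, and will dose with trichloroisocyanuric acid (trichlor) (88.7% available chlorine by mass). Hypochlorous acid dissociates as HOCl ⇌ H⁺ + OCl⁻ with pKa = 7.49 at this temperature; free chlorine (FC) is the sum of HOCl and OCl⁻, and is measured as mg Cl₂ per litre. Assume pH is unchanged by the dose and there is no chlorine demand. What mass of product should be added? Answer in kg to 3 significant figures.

29.4 kg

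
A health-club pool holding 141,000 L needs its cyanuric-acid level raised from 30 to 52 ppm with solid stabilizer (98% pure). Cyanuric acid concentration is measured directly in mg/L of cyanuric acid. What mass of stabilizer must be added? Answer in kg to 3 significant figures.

3.17 kg

CYA to add: (52 − 30) = 22 mg/L × 141,000 L = 3102 g cyanuric acid.
At 98% purity: 3102 / 0.98 = 3165 g product.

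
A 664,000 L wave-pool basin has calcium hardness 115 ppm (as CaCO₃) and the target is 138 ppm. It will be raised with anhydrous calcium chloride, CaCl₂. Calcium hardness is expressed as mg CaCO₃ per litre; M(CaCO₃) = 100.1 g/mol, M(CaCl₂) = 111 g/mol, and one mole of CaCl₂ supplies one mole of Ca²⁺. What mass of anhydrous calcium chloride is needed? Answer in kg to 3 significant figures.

16.9 kg

Hardness to add: (138 − 115) = 23 mg/L as CaCO₃ × 664,000 L = 15,270 g as CaCO₃.
Moles of Ca²⁺ (1 mol Ca²⁺ ≡ 1 mol CaCO₃): 15,270 / 100.1 g/mol = 152.6 mol.
Mass of CaCl₂: 152.6 × 111 = 16,930 g.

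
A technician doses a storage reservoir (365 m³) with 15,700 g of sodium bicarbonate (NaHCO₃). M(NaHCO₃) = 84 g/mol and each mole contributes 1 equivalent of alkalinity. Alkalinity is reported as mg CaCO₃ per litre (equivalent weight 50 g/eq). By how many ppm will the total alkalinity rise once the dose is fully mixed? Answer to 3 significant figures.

25.6 ppm

Volume: 365 m³ = 365,000 L.
Moles of NaHCO₃: 15,700 g ÷ 84 g/mol = 186.9 mol → 186.9 eq of alkalinity.
As CaCO₃: 186.9 eq × 50 g/eq = 9345 g.
Rise: 9345 g / 365,000 L × 1000 = 25.6 mg/L.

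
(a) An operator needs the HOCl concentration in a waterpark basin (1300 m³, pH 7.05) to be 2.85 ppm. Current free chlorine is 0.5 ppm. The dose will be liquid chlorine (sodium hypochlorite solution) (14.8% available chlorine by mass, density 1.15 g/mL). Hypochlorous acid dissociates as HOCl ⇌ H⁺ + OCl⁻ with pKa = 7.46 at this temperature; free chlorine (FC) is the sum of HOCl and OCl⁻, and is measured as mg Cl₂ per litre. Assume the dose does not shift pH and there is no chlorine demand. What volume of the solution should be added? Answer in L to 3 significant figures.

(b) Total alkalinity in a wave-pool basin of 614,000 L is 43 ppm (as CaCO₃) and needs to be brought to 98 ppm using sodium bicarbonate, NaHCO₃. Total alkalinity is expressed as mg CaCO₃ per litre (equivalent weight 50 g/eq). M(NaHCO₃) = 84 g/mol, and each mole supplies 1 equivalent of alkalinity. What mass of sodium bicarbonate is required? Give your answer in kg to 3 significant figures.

(a) Volume: 1300 m³ = 1,300,000 L.
(a) [OCl⁻]/[HOCl] = 10^(pH − pKa) = 10^(7.05 − 7.46) = 0.389; fraction as HOCl = 1/(1 + 0.389) = 0.7199.
(a) Free chlorine required for 2.85 ppm HOCl: 2.85 / 0.7199 = 3.959 ppm.
(a) FC to add: 3.959 − 0.5 = 3.459 mg/L as Cl₂.
(a) Cl₂ equivalent: 3.459 mg/L × 1,300,000 L = 4496 g.
(a) Product at 14.8% available Cl: 4496 / 0.148 = 30,380 g.
(a) Volume: 30,380 g ÷ 1.15 g/mL = 26,420 mL.

(b) Alkalinity to add: (98 − 43) = 55 mg/L as CaCO₃ × 614,000 L = 33,770 g as CaCO₃.
(b) Equivalents: 33,770 g ÷ 50 g/eq = 675.4 eq.
(b) NaHCO₃ supplies 1 eq per mole → 675.4 mol.
(b) Mass: 675.4 mol × 84 g/mol = 56,730 g.

(a) 26.4 L; (b) 56.7 kg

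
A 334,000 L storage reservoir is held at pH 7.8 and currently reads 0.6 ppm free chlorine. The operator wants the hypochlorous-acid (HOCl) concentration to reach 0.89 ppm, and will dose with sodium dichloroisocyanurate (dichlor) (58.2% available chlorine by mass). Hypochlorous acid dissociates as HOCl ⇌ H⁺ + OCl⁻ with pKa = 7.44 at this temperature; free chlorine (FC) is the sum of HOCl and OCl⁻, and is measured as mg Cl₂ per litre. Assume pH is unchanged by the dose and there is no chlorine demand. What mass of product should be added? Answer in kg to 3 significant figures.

[OCl⁻]/[HOCl] = 10^(pH − pKa) = 10^(7.8 − 7.44) = 2.291; fraction as HOCl = 1/(1 + 2.291) = 0.3039.
Free chlorine required for 0.89 ppm HOCl: 0.89 / 0.3039 = 2.929 ppm.
FC to add: 2.929 − 0.6 = 2.329 mg/L as Cl₂.
Cl₂ equivalent: 2.329 mg/L × 334,000 L = 777.8 g.
Product at 58.2% available Cl: 777.8 / 0.582 = 1337 g.

1.34 kg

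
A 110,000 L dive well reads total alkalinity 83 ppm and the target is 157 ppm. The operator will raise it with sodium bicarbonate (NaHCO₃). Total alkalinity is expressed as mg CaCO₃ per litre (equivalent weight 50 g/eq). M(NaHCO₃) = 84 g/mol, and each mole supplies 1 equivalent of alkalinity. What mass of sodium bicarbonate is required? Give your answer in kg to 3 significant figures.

Alkalinity to add: (157 − 83) = 74 mg/L as CaCO₃ × 110,000 L = 8140 g as CaCO₃.
Equivalents: 8140 g ÷ 50 g/eq = 162.8 eq.
NaHCO₃ supplies 1 eq per mole → 162.8 mol.
Mass: 162.8 mol × 84 g/mol = 13,680 g.

13.7 kg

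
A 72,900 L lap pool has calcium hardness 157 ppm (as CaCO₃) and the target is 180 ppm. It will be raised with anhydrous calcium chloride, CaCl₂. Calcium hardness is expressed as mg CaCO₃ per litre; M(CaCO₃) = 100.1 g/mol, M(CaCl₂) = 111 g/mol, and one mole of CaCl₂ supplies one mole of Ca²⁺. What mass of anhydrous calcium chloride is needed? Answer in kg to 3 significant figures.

Hardness to add: (180 − 157) = 23 mg/L as CaCO₃ × 72,900 L = 1677 g as CaCO₃.
Moles of Ca²⁺ (1 mol Ca²⁺ ≡ 1 mol CaCO₃): 1677 / 100.1 g/mol = 16.75 mol.
Mass of CaCl₂: 16.75 × 111 = 1859 g.

1.86 kg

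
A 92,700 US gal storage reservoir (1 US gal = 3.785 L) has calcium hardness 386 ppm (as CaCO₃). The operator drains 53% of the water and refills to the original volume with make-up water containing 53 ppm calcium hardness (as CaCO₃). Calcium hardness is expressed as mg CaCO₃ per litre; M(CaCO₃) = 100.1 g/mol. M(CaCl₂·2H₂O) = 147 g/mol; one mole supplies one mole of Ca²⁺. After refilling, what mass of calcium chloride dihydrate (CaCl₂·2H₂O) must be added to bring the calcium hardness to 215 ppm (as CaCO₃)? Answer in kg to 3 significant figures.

Volume: 92,700 US gal × 3.785 L/gal = 350,870 L.
After draining 53% and refilling: 386 × 0.47 + 53 × 0.53 = 209.51 ppm.
Deficit to target: 215 − 209.51 = 5.49 mg/L.
As CaCO₃: 5.49 mg/L × 350,870 L = 1926 g; ÷ 100.1 = 19.24 mol Ca²⁺.
Mass: 19.24 × 147 = 2829 g.

2.83 kg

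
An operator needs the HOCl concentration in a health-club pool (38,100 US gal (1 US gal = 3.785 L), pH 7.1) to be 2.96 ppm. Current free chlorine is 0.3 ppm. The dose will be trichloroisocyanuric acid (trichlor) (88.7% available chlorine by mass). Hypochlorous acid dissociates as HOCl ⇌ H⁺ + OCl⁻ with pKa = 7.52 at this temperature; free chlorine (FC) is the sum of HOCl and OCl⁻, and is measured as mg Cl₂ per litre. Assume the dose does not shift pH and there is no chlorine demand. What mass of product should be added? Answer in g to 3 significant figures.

615 g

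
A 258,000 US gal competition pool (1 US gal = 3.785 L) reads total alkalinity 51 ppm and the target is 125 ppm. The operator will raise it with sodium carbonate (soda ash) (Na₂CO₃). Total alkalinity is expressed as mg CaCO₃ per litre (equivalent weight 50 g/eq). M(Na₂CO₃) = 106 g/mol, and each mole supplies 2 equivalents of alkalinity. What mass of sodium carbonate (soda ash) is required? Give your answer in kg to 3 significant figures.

76.6 kg

Volume: 258,000 US gal × 3.785 L/gal = 976,530 L.
Alkalinity to add: (125 − 51) = 74 mg/L as CaCO₃ × 976,530 L = 72,260 g as CaCO₃.
Equivalents: 72,260 g ÷ 50 g/eq = 1445 eq.
Each mole of Na₂CO₃ supplies 2 eq, so 1445 / 2 = 722.6 mol.
Mass: 722.6 mol × 106 g/mol = 76,600 g.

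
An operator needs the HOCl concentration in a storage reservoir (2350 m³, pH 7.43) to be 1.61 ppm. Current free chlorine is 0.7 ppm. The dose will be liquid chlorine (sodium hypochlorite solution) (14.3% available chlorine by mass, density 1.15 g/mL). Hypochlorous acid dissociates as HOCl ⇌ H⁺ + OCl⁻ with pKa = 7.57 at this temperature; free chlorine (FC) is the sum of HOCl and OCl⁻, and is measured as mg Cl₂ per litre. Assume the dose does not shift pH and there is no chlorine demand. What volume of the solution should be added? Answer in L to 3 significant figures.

Volume: 2350 m³ = 2,350,000 L.
[OCl⁻]/[HOCl] = 10^(pH − pKa) = 10^(7.43 − 7.57) = 0.7244; fraction as HOCl = 1/(1 + 0.7244) = 0.5799.
Free chlorine required for 1.61 ppm HOCl: 1.61 / 0.5799 = 2.776 ppm.
FC to add: 2.776 − 0.7 = 2.076 mg/L as Cl₂.
Cl₂ equivalent: 2.076 mg/L × 2,350,000 L = 4879 g.
Product at 14.3% available Cl: 4879 / 0.143 = 34,120 g.
Volume: 34,120 g ÷ 1.15 g/mL = 29,670 mL.

29.7 L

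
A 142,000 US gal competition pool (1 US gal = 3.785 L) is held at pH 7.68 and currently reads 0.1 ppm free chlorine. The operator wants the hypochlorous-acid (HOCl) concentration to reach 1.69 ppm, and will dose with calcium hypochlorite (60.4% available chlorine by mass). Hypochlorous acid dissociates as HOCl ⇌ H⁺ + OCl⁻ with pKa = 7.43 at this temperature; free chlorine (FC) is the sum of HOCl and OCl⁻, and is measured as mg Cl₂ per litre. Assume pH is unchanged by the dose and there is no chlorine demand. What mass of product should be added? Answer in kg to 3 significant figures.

Volume: 142,000 US gal × 3.785 L/gal = 537,470 L.
[OCl⁻]/[HOCl] = 10^(pH − pKa) = 10^(7.68 − 7.43) = 1.778; fraction as HOCl = 1/(1 + 1.778) = 0.3599.
Free chlorine required for 1.69 ppm HOCl: 1.69 / 0.3599 = 4.695 ppm.
FC to add: 4.695 − 0.1 = 4.595 mg/L as Cl₂.
Cl₂ equivalent: 4.595 mg/L × 537,470 L = 2470 g.
Product at 60.4% available Cl: 2470 / 0.604 = 4089 g.

4.09 kg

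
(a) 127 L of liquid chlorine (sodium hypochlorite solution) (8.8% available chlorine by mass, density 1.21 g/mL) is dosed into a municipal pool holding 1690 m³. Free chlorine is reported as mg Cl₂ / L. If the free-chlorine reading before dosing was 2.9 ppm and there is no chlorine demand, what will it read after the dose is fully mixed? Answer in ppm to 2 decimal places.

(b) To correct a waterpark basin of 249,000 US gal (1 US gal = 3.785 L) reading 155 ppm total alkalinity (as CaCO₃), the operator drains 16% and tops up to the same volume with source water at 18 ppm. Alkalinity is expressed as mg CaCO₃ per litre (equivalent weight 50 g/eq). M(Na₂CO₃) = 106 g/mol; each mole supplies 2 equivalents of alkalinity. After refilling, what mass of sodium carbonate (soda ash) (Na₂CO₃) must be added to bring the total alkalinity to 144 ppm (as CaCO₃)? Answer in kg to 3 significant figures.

(a) Volume: 1690 m³ = 1,690,000 L.
(a) Mass of solution: 127 L × 1000 mL/L × 1.21 g/mL = 153,700 g.
(a) Available chlorine delivered: 153,700 g × 0.088 = 13,520 g as Cl₂.
(a) Concentration rise: 13,520 g / 1,690,000 L = 8.002 mg/L = 8.00 ppm.
(a) Final FC: 2.9 + 8.00 = 10.90 ppm.

(b) Volume: 249,000 US gal × 3.785 L/gal = 942,465 L.
(b) After draining 16% and refilling: 155 × 0.84 + 18 × 0.16 = 133.08 ppm.
(b) Deficit to target: 144 − 133.08 = 10.92 mg/L.
(b) As CaCO₃: 10.92 mg/L × 942,465 L = 10,290 g; ÷ 50 g/eq ÷ 2 = 102.9 mol Na₂CO₃.
(b) Mass: 102.9 × 106 = 10,910 g.

(a) 10.90 ppm; (b) 10.9 kg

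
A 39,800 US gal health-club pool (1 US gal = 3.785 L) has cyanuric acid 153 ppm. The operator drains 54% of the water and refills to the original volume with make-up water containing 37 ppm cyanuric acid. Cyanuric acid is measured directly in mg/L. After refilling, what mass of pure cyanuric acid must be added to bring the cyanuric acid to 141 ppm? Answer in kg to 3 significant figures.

7.63 kg

Volume: 39,800 US gal × 3.785 L/gal = 150,643 L.
After draining 54% and refilling: 153 × 0.46 + 37 × 0.54 = 90.36 ppm.
Deficit to target: 141 − 90.36 = 50.64 mg/L.
Mass: 50.64 mg/L × 150,643 L = 7629 g cyanuric acid.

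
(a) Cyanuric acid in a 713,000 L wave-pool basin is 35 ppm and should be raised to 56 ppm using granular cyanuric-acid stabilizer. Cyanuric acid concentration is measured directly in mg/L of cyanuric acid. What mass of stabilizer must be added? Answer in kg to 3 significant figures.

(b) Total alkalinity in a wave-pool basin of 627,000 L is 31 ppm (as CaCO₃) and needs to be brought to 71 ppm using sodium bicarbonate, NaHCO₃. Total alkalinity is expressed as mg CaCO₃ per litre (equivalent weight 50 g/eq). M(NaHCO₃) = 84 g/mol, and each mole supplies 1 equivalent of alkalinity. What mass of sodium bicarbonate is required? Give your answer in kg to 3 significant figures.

(a) 15.0 kg; (b) 42.1 kg

(a) CYA to add: (56 − 35) = 21 mg/L × 713,000 L = 14,970 g cyanuric acid.

(b) Alkalinity to add: (71 − 31) = 40 mg/L as CaCO₃ × 627,000 L = 25,080 g as CaCO₃.
(b) Equivalents: 25,080 g ÷ 50 g/eq = 501.6 eq.
(b) NaHCO₃ supplies 1 eq per mole → 501.6 mol.
(b) Mass: 501.6 mol × 84 g/mol = 42,130 g.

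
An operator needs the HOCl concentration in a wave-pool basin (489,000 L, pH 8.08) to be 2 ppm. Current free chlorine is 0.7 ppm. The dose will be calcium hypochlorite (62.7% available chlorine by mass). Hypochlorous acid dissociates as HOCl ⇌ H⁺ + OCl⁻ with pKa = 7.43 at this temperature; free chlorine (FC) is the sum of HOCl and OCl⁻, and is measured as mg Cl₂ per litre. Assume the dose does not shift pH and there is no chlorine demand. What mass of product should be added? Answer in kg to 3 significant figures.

7.98 kg

[OCl⁻]/[HOCl] = 10^(pH − pKa) = 10^(8.08 − 7.43) = 4.467; fraction as HOCl = 1/(1 + 4.467) = 0.1829.
Free chlorine required for 2 ppm HOCl: 2 / 0.1829 = 10.93 ppm.
FC to add: 10.93 − 0.7 = 10.23 mg/L as Cl₂.
Cl₂ equivalent: 10.23 mg/L × 489,000 L = 5004 g.
Product at 62.7% available Cl: 5004 / 0.627 = 7981 g.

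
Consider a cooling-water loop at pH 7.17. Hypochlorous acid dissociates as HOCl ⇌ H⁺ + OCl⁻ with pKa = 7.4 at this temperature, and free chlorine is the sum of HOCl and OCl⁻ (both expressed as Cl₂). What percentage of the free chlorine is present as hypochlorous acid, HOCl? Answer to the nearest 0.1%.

[OCl⁻]/[HOCl] = 10^(pH − pKa) = 10^(7.17 − 7.4) = 10^-0.23 = 0.5888.
Fraction as HOCl = 1 / (1 + 0.5888) = 0.6294.

62.9%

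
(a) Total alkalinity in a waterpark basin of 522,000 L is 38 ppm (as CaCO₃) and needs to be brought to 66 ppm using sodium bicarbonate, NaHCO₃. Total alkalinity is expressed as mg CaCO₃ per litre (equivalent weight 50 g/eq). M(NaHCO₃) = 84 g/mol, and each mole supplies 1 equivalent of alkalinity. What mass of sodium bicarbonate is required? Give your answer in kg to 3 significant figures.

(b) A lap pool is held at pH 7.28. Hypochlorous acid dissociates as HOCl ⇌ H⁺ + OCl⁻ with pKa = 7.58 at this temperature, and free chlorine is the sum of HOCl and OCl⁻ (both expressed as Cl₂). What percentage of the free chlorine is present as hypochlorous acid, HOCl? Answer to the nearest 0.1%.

(a) Alkalinity to add: (66 − 38) = 28 mg/L as CaCO₃ × 522,000 L = 14,620 g as CaCO₃.
(a) Equivalents: 14,620 g ÷ 50 g/eq = 292.3 eq.
(a) NaHCO₃ supplies 1 eq per mole → 292.3 mol.
(a) Mass: 292.3 mol × 84 g/mol = 24,550 g.

(b) [OCl⁻]/[HOCl] = 10^(pH − pKa) = 10^(7.28 − 7.58) = 10^-0.30 = 0.5012.
(b) Fraction as HOCl = 1 / (1 + 0.5012) = 0.6661.

(a) 24.6 kg; (b) 66.6%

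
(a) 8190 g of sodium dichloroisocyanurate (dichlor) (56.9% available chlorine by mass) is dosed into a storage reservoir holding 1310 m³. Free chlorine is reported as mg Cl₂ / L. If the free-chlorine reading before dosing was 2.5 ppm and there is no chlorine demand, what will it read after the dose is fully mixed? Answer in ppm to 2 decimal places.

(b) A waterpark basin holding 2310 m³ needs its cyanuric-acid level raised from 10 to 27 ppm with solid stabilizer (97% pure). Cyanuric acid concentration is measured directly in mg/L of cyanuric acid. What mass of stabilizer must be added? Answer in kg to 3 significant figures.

(a) Volume: 1310 m³ = 1,310,000 L.
(a) Available chlorine delivered: 8190 g × 0.569 = 4660 g as Cl₂.
(a) Concentration rise: 4660 g / 1,310,000 L = 3.557 mg/L = 3.56 ppm.
(a) Final FC: 2.5 + 3.56 = 6.06 ppm.

(b) Volume: 2310 m³ = 2,310,000 L.
(b) CYA to add: (27 − 10) = 17 mg/L × 2,310,000 L = 39,270 g cyanuric acid.
(b) At 97% purity: 39,270 / 0.97 = 40,480 g product.

(a) 6.06 ppm; (b) 40.5 kg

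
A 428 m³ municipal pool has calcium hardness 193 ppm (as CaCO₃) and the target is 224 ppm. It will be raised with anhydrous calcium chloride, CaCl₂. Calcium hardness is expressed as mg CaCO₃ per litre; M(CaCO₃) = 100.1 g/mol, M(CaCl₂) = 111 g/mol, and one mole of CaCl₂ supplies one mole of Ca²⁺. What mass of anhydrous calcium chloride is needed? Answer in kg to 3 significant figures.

14.7 kg

Volume: 428 m³ = 428,000 L.
Hardness to add: (224 − 193) = 31 mg/L as CaCO₃ × 428,000 L = 13,270 g as CaCO₃.
Moles of Ca²⁺ (1 mol Ca²⁺ ≡ 1 mol CaCO₃): 13,270 / 100.1 g/mol = 132.5 mol.
Mass of CaCl₂: 132.5 × 111 = 14,710 g.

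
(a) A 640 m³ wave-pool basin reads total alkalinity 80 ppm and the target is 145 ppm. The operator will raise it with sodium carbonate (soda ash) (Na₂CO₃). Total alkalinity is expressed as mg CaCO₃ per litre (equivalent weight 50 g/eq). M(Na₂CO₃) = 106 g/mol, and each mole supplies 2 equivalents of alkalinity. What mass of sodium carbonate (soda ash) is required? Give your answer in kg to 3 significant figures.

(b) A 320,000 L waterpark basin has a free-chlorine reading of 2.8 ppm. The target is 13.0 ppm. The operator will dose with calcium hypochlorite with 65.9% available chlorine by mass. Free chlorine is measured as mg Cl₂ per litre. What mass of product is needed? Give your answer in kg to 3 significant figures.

(a) 44.1 kg; (b) 4.95 kg

(a) Volume: 640 m³ = 640,000 L.
(a) Alkalinity to add: (145 − 80) = 65 mg/L as CaCO₃ × 640,000 L = 41,600 g as CaCO₃.
(a) Equivalents: 41,600 g ÷ 50 g/eq = 832 eq.
(a) Each mole of Na₂CO₃ supplies 2 eq, so 832 / 2 = 416 mol.
(a) Mass: 416 mol × 106 g/mol = 44,100 g.

(b) Chlorine deficit: 13.0 − 2.8 = 10.2 ppm = 10.2 mg/L as Cl₂.
(b) Cl₂ equivalent needed: 10.2 mg/L × 320,000 L = 3,264,000 mg = 3264 g.
(b) Product at 65.9% available chlorine: 3264 / 0.659 = 4953 g.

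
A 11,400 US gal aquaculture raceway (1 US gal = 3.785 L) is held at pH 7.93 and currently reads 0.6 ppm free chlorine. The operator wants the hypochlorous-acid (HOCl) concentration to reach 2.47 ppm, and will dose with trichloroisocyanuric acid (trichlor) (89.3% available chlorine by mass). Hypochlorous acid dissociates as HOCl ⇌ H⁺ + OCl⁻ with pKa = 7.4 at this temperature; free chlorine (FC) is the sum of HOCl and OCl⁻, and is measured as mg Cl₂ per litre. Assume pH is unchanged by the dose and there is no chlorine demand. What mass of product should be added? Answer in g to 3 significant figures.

495 g

Volume: 11,400 US gal × 3.785 L/gal = 43,149 L.
[OCl⁻]/[HOCl] = 10^(pH − pKa) = 10^(7.93 − 7.4) = 3.388; fraction as HOCl = 1/(1 + 3.388) = 0.2279.
Free chlorine required for 2.47 ppm HOCl: 2.47 / 0.2279 = 10.84 ppm.
FC to add: 10.84 − 0.6 = 10.24 mg/L as Cl₂.
Cl₂ equivalent: 10.24 mg/L × 43,149 L = 441.8 g.
Product at 89.3% available Cl: 441.8 / 0.893 = 494.8 g.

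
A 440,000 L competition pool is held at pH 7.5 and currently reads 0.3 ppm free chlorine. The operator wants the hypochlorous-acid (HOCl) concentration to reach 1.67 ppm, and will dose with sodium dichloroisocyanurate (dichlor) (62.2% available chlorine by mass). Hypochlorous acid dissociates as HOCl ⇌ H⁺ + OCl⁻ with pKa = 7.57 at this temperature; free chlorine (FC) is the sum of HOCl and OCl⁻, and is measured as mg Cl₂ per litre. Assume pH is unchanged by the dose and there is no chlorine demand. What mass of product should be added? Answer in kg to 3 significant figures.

1.97 kg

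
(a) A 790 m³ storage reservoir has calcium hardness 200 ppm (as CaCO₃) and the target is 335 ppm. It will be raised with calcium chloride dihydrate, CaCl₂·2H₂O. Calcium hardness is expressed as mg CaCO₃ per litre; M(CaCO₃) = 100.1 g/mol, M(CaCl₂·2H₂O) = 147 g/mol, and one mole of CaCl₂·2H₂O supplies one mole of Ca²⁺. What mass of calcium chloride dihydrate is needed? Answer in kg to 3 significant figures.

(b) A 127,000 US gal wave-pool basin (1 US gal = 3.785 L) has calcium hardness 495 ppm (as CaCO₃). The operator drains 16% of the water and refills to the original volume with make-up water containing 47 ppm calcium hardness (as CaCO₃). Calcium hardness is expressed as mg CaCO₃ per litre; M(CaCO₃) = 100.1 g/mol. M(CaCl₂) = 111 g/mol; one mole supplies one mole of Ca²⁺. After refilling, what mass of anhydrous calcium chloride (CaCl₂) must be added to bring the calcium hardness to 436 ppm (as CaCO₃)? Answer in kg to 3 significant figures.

(a) 157 kg; (b) 6.76 kg

(a) Volume: 790 m³ = 790,000 L.
(a) Hardness to add: (335 − 200) = 135 mg/L as CaCO₃ × 790,000 L = 106,600 g as CaCO₃.
(a) Moles of Ca²⁺ (1 mol Ca²⁺ ≡ 1 mol CaCO₃): 106,600 / 100.1 g/mol = 1065 mol.
(a) Mass of CaCl₂·2H₂O: 1065 × 147 = 156,600 g.

(b) Volume: 127,000 US gal × 3.785 L/gal = 480,695 L.
(b) After draining 16% and refilling: 495 × 0.84 + 47 × 0.16 = 423.32 ppm.
(b) Deficit to target: 436 − 423.32 = 12.68 mg/L.
(b) As CaCO₃: 12.68 mg/L × 480,695 L = 6095 g; ÷ 100.1 = 60.89 mol Ca²⁺.
(b) Mass: 60.89 × 111 = 6759 g.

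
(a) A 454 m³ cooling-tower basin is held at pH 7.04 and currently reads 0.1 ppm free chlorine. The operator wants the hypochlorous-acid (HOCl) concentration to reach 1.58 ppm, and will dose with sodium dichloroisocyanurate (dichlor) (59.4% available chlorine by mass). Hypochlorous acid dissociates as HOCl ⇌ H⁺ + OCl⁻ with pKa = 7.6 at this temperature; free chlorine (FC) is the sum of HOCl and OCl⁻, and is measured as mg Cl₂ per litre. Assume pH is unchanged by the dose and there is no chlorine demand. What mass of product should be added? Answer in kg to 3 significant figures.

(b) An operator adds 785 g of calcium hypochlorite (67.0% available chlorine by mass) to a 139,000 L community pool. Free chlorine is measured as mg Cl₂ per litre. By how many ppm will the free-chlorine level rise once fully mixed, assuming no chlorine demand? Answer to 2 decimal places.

(a) 1.46 kg; (b) 3.78 ppm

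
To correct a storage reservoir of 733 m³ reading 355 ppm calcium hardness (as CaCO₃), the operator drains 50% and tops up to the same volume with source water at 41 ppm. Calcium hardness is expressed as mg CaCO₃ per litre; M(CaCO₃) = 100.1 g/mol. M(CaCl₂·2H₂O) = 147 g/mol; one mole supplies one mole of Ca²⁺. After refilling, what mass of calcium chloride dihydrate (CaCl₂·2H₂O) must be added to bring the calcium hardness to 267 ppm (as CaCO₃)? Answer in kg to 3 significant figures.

74.3 kg

Volume: 733 m³ = 733,000 L.
After draining 50% and refilling: 355 × 0.50 + 41 × 0.50 = 198 ppm.
Deficit to target: 267 − 198 = 69 mg/L.
As CaCO₃: 69 mg/L × 733,000 L = 50,580 g; ÷ 100.1 = 505.3 mol Ca²⁺.
Mass: 505.3 × 147 = 74,270 g.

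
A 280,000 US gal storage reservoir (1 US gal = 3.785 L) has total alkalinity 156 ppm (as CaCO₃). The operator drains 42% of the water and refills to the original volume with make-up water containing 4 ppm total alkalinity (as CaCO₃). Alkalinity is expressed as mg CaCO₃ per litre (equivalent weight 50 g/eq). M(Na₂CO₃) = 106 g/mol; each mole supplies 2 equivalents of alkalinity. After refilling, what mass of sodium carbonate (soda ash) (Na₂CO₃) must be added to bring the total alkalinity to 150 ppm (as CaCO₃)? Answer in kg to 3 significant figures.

Volume: 280,000 US gal × 3.785 L/gal = 1,059,800 L.
After draining 42% and refilling: 156 × 0.58 + 4 × 0.42 = 92.16 ppm.
Deficit to target: 150 − 92.16 = 57.84 mg/L.
As CaCO₃: 57.84 mg/L × 1,059,800 L = 61,300 g; ÷ 50 g/eq ÷ 2 = 613 mol Na₂CO₃.
Mass: 613 × 106 = 64,980 g.

65.0 kg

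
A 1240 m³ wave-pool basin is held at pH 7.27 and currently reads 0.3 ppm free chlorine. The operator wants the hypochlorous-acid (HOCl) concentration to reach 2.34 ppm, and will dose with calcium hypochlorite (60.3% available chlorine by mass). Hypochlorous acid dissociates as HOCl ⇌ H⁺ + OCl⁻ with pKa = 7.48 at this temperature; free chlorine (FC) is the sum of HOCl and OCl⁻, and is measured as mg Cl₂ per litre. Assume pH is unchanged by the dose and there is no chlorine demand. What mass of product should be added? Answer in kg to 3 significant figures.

7.16 kg

Volume: 1240 m³ = 1,240,000 L.
[OCl⁻]/[HOCl] = 10^(pH − pKa) = 10^(7.27 − 7.48) = 0.6166; fraction as HOCl = 1/(1 + 0.6166) = 0.6186.
Free chlorine required for 2.34 ppm HOCl: 2.34 / 0.6186 = 3.783 ppm.
FC to add: 3.783 − 0.3 = 3.483 mg/L as Cl₂.
Cl₂ equivalent: 3.483 mg/L × 1,240,000 L = 4319 g.
Product at 60.3% available Cl: 4319 / 0.603 = 7162 g.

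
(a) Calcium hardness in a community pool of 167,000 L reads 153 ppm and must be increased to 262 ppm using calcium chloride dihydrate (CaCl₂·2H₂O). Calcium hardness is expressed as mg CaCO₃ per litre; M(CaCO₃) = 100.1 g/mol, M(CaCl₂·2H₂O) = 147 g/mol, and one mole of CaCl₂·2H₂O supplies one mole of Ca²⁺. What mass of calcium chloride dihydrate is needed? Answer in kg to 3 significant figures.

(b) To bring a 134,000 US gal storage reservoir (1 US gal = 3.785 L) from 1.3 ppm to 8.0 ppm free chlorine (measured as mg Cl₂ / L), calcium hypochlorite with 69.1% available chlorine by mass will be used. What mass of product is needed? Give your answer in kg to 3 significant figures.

(a) 26.7 kg; (b) 4.92 kg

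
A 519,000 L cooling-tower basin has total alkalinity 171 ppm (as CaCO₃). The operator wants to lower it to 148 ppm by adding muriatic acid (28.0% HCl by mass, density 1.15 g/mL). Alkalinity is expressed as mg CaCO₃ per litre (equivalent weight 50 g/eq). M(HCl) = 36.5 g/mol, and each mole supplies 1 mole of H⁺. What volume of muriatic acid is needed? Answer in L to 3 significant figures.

27.1 L

Alkalinity to neutralize: (171 − 148) = 23 mg/L as CaCO₃ × 519,000 L = 11,940 g as CaCO₃.
Equivalents of H⁺ required: 11,940 ÷ 50 g/eq = 238.7 eq = 238.7 mol HCl.
Mass of HCl: 238.7 × 36.5 = 8714 g.
Mass of 28.0% solution: 8714 / 0.28 = 31,120 g.
Volume: 31,120 g ÷ 1.15 g/mL = 27,060 mL.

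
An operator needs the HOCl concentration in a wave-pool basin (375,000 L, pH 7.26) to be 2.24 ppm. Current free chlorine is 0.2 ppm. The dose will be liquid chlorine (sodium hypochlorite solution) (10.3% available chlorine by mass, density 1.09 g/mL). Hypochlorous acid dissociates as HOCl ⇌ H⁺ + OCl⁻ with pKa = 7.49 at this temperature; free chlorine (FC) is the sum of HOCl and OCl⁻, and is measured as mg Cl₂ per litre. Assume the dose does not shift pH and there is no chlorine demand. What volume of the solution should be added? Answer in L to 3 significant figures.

11.2 L

[OCl⁻]/[HOCl] = 10^(pH − pKa) = 10^(7.26 − 7.49) = 0.5888; fraction as HOCl = 1/(1 + 0.5888) = 0.6294.
Free chlorine required for 2.24 ppm HOCl: 2.24 / 0.6294 = 3.559 ppm.
FC to add: 3.559 − 0.2 = 3.359 mg/L as Cl₂.
Cl₂ equivalent: 3.359 mg/L × 375,000 L = 1260 g.
Product at 10.3% available Cl: 1260 / 0.103 = 12,230 g.
Volume: 12,230 g ÷ 1.09 g/mL = 11,220 mL.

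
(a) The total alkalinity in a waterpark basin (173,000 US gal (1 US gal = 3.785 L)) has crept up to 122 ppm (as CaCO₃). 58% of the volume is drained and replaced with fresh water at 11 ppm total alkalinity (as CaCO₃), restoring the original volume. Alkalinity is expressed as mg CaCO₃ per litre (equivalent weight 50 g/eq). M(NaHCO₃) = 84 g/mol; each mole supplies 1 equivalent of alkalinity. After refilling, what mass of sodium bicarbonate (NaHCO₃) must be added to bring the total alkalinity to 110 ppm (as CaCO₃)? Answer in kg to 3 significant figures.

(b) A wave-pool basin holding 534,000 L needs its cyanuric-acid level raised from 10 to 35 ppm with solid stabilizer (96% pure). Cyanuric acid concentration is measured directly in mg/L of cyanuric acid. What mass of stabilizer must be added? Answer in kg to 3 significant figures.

(a) 57.6 kg; (b) 13.9 kg

(a) Volume: 173,000 US gal × 3.785 L/gal = 654,805 L.
(a) After draining 58% and refilling: 122 × 0.42 + 11 × 0.58 = 57.62 ppm.
(a) Deficit to target: 110 − 57.62 = 52.38 mg/L.
(a) As CaCO₃: 52.38 mg/L × 654,805 L = 34,300 g; ÷ 50 g/eq ÷ 1 = 686 mol NaHCO₃.
(a) Mass: 686 × 84 = 57,620 g.

(b) CYA to add: (35 − 10) = 25 mg/L × 534,000 L = 13,350 g cyanuric acid.
(b) At 96% purity: 13,350 / 0.96 = 13,910 g product.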